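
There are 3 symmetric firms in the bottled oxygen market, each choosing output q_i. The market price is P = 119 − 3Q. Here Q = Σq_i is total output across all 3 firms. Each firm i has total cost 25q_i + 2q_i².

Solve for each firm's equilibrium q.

A representative firm's profit is π_i = q_i(119 − 3Q) − 25q_i − 2q_i², with Q = q_i + Σ_{j≠i} q_j.
First-order condition: 94 − 10q_i − 3Σ_{j≠i} q_j = 0.
Imposing symmetry (q_j = q for all j) turns Σ_{j≠i} q_j into 2q, so 94 = 16q and q = 5.875.

5.875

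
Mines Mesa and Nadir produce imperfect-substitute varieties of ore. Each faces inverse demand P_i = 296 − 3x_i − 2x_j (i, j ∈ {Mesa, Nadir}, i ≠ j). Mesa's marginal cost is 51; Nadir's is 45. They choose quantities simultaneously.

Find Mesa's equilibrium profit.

Mine Mesa's profit: π = x_{Mesa}(296 − 3x_{Mesa} − 2x_{Nadir}) − 51x_{Mesa}.
∂π/∂x_{Mesa} = 245 − 6x_{Mesa} − 2x_{Nadir} = 0 ⇒ x_{Mesa} = 245/6 − (1/3)x_{Nadir}.
Similarly x_{Nadir} = 251/6 − (1/3)x_{Mesa}.
Substituting the second reaction function into the first: x_{Mesa} = 245/6 − (1/3)(251/6 − (1/3)x_{Mesa}), which gives (8/9)x_{Mesa} = 242/9 ⇒ x_{Mesa} = 30.25.
Then x_{Nadir} = 251/6 − (1/3)·30.25 = 31.75.
P_{Mesa} = 296 − 3·30.25 − 2·31.75 = 141.75.
Profit = (141.75 − 51)·30.25 = 2745.1875.

2745.1875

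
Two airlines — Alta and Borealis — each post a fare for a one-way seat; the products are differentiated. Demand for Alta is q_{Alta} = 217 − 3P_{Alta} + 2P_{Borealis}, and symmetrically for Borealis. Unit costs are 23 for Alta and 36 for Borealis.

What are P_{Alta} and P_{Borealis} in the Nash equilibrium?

73.9375, 78.8125

Alta's profit: π = (P_{Alta} − 23)(217 − 3P_{Alta} + 2P_{Borealis}).
∂π/∂P_{Alta} = 286 − 6P_{Alta} + 2P_{Borealis} = 0 ⇒ P_{Alta} = 143/3 + (1/3)P_{Borealis}.
Similarly P_{Borealis} = 325/6 + (1/3)P_{Alta}.
Plugging P_{Borealis} into Alta's best response: P_{Alta} = 143/3 + (1/3)(325/6 + (1/3)P_{Alta}) ⇒ (8/9)P_{Alta} = 1183/18, so P_{Alta} = 73.9375.
Then P_{Borealis} = 325/6 + (1/3)·73.9375 = 78.8125.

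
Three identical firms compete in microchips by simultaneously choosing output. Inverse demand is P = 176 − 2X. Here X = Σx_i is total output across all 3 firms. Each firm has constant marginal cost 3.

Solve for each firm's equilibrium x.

A representative firm's profit is π_i = x_i(176 − 2X) − 3x_i, with X = x_i + Σ_{j≠i} x_j.
First-order condition: 173 − 4x_i − 2Σ_{j≠i} x_j = 0.
In a symmetric equilibrium every firm chooses the same x, so Σ_{j≠i} x_j = 2x. The condition becomes 173 − 8x = 0, giving x = 173/8 = 21.625.

21.625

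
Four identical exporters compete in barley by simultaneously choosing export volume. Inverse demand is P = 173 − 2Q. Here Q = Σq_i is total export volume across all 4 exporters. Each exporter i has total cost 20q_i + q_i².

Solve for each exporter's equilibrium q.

12.75

A representative exporter's profit is π_i = q_i(173 − 2Q) − 20q_i − q_i², with Q = q_i + Σ_{j≠i} q_j.
First-order condition: 153 − 6q_i − 2Σ_{j≠i} q_j = 0.
Imposing symmetry (q_j = q for all j) turns Σ_{j≠i} q_j into 3q, so 153 = 12q and q = 12.75.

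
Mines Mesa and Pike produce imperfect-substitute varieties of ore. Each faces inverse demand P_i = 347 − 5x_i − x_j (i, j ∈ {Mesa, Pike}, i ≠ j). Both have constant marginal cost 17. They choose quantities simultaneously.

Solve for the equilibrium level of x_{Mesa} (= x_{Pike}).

30

Mine Mesa's profit: π = x_{Mesa}(347 − 5x_{Mesa} − x_{Pike}) − 17x_{Mesa}.
∂π/∂x_{Mesa} = 330 − 10x_{Mesa} − x_{Pike} = 0 ⇒ x_{Mesa} = 33 − 0.1x_{Pike}.
By symmetry x_{Pike} = x_{Mesa}; substituting into the reaction function, 1.1x_{Mesa} = 33 and x_{Mesa} = 30.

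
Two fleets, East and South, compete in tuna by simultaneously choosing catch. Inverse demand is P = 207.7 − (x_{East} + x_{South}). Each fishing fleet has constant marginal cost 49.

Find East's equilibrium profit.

Fishing fleet East's profit: π = x_{East}(207.7 − (x_{East} + x_{South})) − 49x_{East}.
∂π/∂x_{East} = 158.7 − 2x_{East} − x_{South} = 0, so x_{East} = 79.35 − 0.5x_{South}.
The game is symmetric, so in equilibrium x_{South} = x_{East}: the reaction function gives 1.5x_{East} = 79.35, hence x_{East} = 52.9.
Price P = 207.7 − 105.8 = 101.9.
East's profit: (101.9 − 49)·52.9 = 2798.41.

2798.41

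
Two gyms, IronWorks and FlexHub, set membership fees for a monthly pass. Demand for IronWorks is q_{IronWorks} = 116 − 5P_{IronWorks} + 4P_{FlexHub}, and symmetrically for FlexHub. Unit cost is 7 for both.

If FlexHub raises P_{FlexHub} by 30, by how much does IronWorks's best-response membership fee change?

IronWorks's profit: π = (P_{IronWorks} − 7)(116 − 5P_{IronWorks} + 4P_{FlexHub}).
∂π/∂P_{IronWorks} = 151 − 10P_{IronWorks} + 4P_{FlexHub} = 0 ⇒ P_{IronWorks} = 15.1 + 0.4P_{FlexHub}.
The reaction-function slope is 0.4, so a 30-unit rise in P_{FlexHub} moves P_{IronWorks} by 0.4 × 30 = 12. IronWorks's best response rises — the actions are strategic complements.

12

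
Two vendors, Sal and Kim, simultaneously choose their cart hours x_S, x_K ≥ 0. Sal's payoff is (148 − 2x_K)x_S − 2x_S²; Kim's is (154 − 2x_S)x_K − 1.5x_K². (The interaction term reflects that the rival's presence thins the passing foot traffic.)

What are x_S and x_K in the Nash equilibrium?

Expanding Sal's payoff: 148x_S − 2x_Kx_S − 2x_S².
∂π/∂x_S = 148 − 2x_K − 4x_S = 0, so x_S = 37 − 0.5x_K.
Likewise for Kim: x_K = 154/3 − (2/3)x_S.
Plugging x_K into Sal's best response: x_S = 37 − 0.5(154/3 − (2/3)x_S) ⇒ (2/3)x_S = 34/3, so x_S = 17.
Then x_K = 154/3 − (2/3)·17 = 40.

17, 40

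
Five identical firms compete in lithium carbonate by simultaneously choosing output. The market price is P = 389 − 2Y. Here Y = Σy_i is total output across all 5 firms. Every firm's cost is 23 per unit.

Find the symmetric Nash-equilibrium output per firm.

30.5

A representative firm's profit is π_i = y_i(389 − 2Y) − 23y_i, with Y = y_i + Σ_{j≠i} y_j.
First-order condition: 366 − 4y_i − 2Σ_{j≠i} y_j = 0.
With identical firms, set every y_j = y: then 366 − 4y − 8y = 0, i.e. y = 366/12 = 30.5.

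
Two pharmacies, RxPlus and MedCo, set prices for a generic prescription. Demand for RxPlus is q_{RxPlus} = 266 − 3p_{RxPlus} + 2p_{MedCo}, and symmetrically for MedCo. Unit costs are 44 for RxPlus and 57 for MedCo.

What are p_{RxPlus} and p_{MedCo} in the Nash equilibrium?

RxPlus's profit: π = (p_{RxPlus} − 44)(266 − 3p_{RxPlus} + 2p_{MedCo}).
∂π/∂p_{RxPlus} = 398 − 6p_{RxPlus} + 2p_{MedCo} = 0 ⇒ p_{RxPlus} = 199/3 + (1/3)p_{MedCo}.
Similarly p_{MedCo} = 437/6 + (1/3)p_{RxPlus}.
Plugging p_{MedCo} into RxPlus's best response: p_{RxPlus} = 199/3 + (1/3)(437/6 + (1/3)p_{RxPlus}) ⇒ (8/9)p_{RxPlus} = 1631/18, so p_{RxPlus} = 101.9375.
Then p_{MedCo} = 437/6 + (1/3)·101.9375 = 106.8125.

101.9375, 106.8125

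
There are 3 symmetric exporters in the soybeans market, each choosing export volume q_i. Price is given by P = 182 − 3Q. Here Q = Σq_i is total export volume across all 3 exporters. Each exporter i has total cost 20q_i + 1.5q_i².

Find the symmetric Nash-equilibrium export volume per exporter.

10.8

A representative exporter's profit is π_i = q_i(182 − 3Q) − 20q_i − 1.5q_i², with Q = q_i + Σ_{j≠i} q_j.
First-order condition: 162 − 9q_i − 3Σ_{j≠i} q_j = 0.
With identical exporters, set every q_j = q: then 162 − 9q − 6q = 0, i.e. q = 162/15 = 10.8.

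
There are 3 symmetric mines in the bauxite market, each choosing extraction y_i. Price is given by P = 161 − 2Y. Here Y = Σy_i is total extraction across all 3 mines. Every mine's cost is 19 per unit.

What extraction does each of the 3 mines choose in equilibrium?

17.75

A representative mine's profit is π_i = y_i(161 − 2Y) − 19y_i, with Y = y_i + Σ_{j≠i} y_j.
First-order condition: 142 − 4y_i − 2Σ_{j≠i} y_j = 0.
In a symmetric equilibrium every mine chooses the same y, so Σ_{j≠i} y_j = 2y. The condition becomes 142 − 8y = 0, giving y = 142/8 = 17.75.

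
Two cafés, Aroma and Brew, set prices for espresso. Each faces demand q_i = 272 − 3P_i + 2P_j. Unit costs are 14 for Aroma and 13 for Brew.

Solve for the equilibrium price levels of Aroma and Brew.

78.3125, 77.9375

Aroma's profit: π = (P_{Aroma} − 14)(272 − 3P_{Aroma} + 2P_{Brew}).
∂π/∂P_{Aroma} = 314 − 6P_{Aroma} + 2P_{Brew} = 0 ⇒ P_{Aroma} = 157/3 + (1/3)P_{Brew}.
Similarly P_{Brew} = 311/6 + (1/3)P_{Aroma}.
Substituting the second reaction function into the first: P_{Aroma} = 157/3 + (1/3)(311/6 + (1/3)P_{Aroma}), which gives (8/9)P_{Aroma} = 1253/18 ⇒ P_{Aroma} = 78.3125.
Then P_{Brew} = 311/6 + (1/3)·78.3125 = 77.9375.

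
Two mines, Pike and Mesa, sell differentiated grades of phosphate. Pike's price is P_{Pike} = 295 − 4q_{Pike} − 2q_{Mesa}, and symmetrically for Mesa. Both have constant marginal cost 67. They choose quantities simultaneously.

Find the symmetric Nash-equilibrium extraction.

Mine Pike's profit: π = q_{Pike}(295 − 4q_{Pike} − 2q_{Mesa}) − 67q_{Pike}.
∂π/∂q_{Pike} = 228 − 8q_{Pike} − 2q_{Mesa} = 0 ⇒ q_{Pike} = 28.5 − 0.25q_{Mesa}.
Setting q_{Pike} = q_{Mesa} in the reaction function: q_{Pike} = 28.5 − 0.25q_{Pike}, so q_{Pike} = 28.5 / 1.25 = 22.8.

22.8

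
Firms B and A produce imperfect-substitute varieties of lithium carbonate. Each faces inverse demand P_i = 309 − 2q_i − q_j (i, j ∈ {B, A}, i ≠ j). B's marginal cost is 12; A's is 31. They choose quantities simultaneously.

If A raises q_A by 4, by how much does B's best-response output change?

-1

Firm B's profit: π = q_B(309 − 2q_B − q_A) − 12q_B.
∂π/∂q_B = 297 − 4q_B − q_A = 0 ⇒ q_B = 74.25 − 0.25q_A.
The reaction-function slope is −0.25, so a 4-unit rise in q_A moves q_B by −0.25 × 4 = −1. B's best response falls — the actions are strategic substitutes.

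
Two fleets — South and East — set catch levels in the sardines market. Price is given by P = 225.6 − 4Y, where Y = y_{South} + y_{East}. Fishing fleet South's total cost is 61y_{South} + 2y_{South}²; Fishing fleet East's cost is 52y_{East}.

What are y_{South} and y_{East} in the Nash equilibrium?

Fishing fleet South's profit: π = y_{South}(225.6 − 4(y_{South} + y_{East})) − 61y_{South} − 2y_{South}².
∂π/∂y_{South} = 164.6 − 12y_{South} − 4y_{East} = 0, so y_{South} = 823/60 − (1/3)y_{East}.
For East: ∂π/∂y_{East} = 173.6 − 8y_{East} − 4y_{South} = 0 ⇒ y_{East} = 21.7 − 0.5y_{South}.
Plugging y_{East} into South's best response: y_{South} = 823/60 − (1/3)(21.7 − 0.5y_{South}) ⇒ (5/6)y_{South} = 389/60, so y_{South} = 7.78.
Then y_{East} = 21.7 − 0.5·7.78 = 17.81.

7.78, 17.81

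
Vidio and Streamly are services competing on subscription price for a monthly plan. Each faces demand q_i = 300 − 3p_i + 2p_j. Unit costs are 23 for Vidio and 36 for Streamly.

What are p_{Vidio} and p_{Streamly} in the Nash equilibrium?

94.6875, 99.5625

Vidio's profit: π = (p_{Vidio} − 23)(300 − 3p_{Vidio} + 2p_{Streamly}).
∂π/∂p_{Vidio} = 369 − 6p_{Vidio} + 2p_{Streamly} = 0 ⇒ p_{Vidio} = 61.5 + (1/3)p_{Streamly}.
Similarly p_{Streamly} = 68 + (1/3)p_{Vidio}.
Solving the two reaction functions simultaneously: (1 − (1/3)(1/3))p_{Vidio} = 61.5 + (1/3)·68, so (8/9)p_{Vidio} = 505/6 and p_{Vidio} = 94.6875.
Then p_{Streamly} = 68 + (1/3)·94.6875 = 99.5625.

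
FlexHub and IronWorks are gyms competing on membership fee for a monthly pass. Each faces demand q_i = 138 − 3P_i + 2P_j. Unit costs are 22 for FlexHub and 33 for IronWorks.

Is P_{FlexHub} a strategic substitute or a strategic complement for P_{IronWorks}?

strategic complements

FlexHub's profit: π = (P_{FlexHub} − 22)(138 − 3P_{FlexHub} + 2P_{IronWorks}).
∂π/∂P_{FlexHub} = 204 − 6P_{FlexHub} + 2P_{IronWorks} = 0 ⇒ P_{FlexHub} = 34 + (1/3)P_{IronWorks}.
The best-response slope dP_{FlexHub}/dP_{IronWorks} = 1/3 > 0: the reaction function is upward-sloping, so the choices are strategic complements.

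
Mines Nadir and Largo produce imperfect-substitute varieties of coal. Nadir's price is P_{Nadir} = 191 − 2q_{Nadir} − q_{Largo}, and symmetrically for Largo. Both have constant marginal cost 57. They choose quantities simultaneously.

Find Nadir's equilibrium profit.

Mine Nadir's profit: π = q_{Nadir}(191 − 2q_{Nadir} − q_{Largo}) − 57q_{Nadir}.
∂π/∂q_{Nadir} = 134 − 4q_{Nadir} − q_{Largo} = 0 ⇒ q_{Nadir} = 33.5 − 0.25q_{Largo}.
By symmetry q_{Largo} = q_{Nadir}; substituting into the reaction function, 1.25q_{Nadir} = 33.5 and q_{Nadir} = 26.8.
P_{Nadir} = 191 − 2·26.8 − 26.8 = 110.6.
Profit = (110.6 − 57)·26.8 = 1436.48.

1436.48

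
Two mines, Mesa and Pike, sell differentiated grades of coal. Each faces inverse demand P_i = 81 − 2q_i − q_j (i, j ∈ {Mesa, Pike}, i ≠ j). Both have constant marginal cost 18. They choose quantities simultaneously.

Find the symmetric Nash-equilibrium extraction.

12.6

Mine Mesa's profit: π = q_{Mesa}(81 − 2q_{Mesa} − q_{Pike}) − 18q_{Mesa}.
∂π/∂q_{Mesa} = 63 − 4q_{Mesa} − q_{Pike} = 0 ⇒ q_{Mesa} = 15.75 − 0.25q_{Pike}.
The game is symmetric, so in equilibrium q_{Pike} = q_{Mesa}: the reaction function gives 1.25q_{Mesa} = 15.75, hence q_{Mesa} = 12.6.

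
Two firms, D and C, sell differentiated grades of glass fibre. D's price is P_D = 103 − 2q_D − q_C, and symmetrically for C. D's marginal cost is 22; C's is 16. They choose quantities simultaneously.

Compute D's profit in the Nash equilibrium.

499.28

Firm D's profit: π = q_D(103 − 2q_D − q_C) − 22q_D.
∂π/∂q_D = 81 − 4q_D − q_C = 0 ⇒ q_D = 20.25 − 0.25q_C.
Similarly q_C = 21.75 − 0.25q_D.
Substituting the second reaction function into the first: q_D = 20.25 − 0.25(21.75 − 0.25q_D), which gives 0.9375q_D = 14.8125 ⇒ q_D = 15.8.
Then q_C = 21.75 − 0.25·15.8 = 17.8.
P_D = 103 − 2·15.8 − 17.8 = 53.6.
Profit = (53.6 − 22)·15.8 = 499.28.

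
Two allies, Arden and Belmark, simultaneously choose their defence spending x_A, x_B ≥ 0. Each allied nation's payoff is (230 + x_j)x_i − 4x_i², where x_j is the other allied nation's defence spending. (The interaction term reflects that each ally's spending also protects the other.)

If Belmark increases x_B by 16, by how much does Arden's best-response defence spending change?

Arden's payoff is (230 + x_B)x_A − 4x_A².
∂π/∂x_A = 230 + x_B − 8x_A = 0, so x_A = 28.75 + 0.125x_B.
The reaction-function slope is 0.125, so a 16-unit rise in x_B moves x_A by 0.125 × 16 = 2. Arden's best response rises — the actions are strategic complements.

2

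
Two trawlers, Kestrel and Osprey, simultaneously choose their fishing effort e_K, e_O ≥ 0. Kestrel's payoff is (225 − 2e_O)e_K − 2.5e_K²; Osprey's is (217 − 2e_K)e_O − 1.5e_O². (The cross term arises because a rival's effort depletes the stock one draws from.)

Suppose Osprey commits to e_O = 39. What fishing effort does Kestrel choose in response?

29.4

Expanding Kestrel's payoff: 225e_K − 2e_Oe_K − 2.5e_K².
∂π/∂e_K = 225 − 2e_O − 5e_K = 0, so e_K = 45 − 0.4e_O.
At e_O = 39: e_K = 45 − 0.4·39 = 29.4.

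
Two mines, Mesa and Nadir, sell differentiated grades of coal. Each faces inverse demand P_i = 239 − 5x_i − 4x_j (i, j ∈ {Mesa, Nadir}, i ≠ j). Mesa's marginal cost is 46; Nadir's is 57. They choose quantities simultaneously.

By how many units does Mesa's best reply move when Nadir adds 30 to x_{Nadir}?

Mine Mesa's profit: π = x_{Mesa}(239 − 5x_{Mesa} − 4x_{Nadir}) − 46x_{Mesa}.
∂π/∂x_{Mesa} = 193 − 10x_{Mesa} − 4x_{Nadir} = 0 ⇒ x_{Mesa} = 19.3 − 0.4x_{Nadir}.
The reaction-function slope is −0.4, so a 30-unit rise in x_{Nadir} moves x_{Mesa} by −0.4 × 30 = −12. Mesa's best response falls — the actions are strategic substitutes.

-12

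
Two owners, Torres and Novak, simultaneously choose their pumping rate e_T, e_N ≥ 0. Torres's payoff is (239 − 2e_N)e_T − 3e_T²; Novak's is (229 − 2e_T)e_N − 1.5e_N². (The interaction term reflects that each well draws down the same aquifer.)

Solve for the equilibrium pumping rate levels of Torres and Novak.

Expanding Torres's payoff: 239e_T − 2e_Ne_T − 3e_T².
∂π/∂e_T = 239 − 2e_N − 6e_T = 0, so e_T = 239/6 − (1/3)e_N.
Likewise for Novak: e_N = 229/3 − (2/3)e_T.
Substituting the second reaction function into the first: e_T = 239/6 − (1/3)(229/3 − (2/3)e_T), which gives (7/9)e_T = 259/18 ⇒ e_T = 18.5.
Then e_N = 229/3 − (2/3)·18.5 = 64.

18.5, 64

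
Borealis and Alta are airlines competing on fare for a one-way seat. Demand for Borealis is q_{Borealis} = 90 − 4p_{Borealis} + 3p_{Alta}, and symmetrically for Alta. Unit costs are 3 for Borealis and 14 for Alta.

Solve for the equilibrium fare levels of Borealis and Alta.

Borealis's profit: π = (p_{Borealis} − 3)(90 − 4p_{Borealis} + 3p_{Alta}).
∂π/∂p_{Borealis} = 102 − 8p_{Borealis} + 3p_{Alta} = 0 ⇒ p_{Borealis} = 12.75 + 0.375p_{Alta}.
Similarly p_{Alta} = 18.25 + 0.375p_{Borealis}.
Plugging p_{Alta} into Borealis's best response: p_{Borealis} = 12.75 + 0.375(18.25 + 0.375p_{Borealis}) ⇒ (55/64)p_{Borealis} = 627/32, so p_{Borealis} = 22.8.
Then p_{Alta} = 18.25 + 0.375·22.8 = 26.8.

22.8, 26.8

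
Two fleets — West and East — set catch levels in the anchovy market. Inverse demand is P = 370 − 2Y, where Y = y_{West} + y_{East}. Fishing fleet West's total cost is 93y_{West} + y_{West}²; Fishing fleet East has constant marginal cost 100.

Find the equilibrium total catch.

81.7

Fishing fleet West's profit: π = y_{West}(370 − 2(y_{West} + y_{East})) − 93y_{West} − y_{West}².
∂π/∂y_{West} = 277 − 6y_{West} − 2y_{East} = 0, so y_{West} = 277/6 − (1/3)y_{East}.
For East: ∂π/∂y_{East} = 270 − 4y_{East} − 2y_{West} = 0 ⇒ y_{East} = 67.5 − 0.5y_{West}.
Substituting the second reaction function into the first: y_{West} = 277/6 − (1/3)(67.5 − 0.5y_{West}), which gives (5/6)y_{West} = 71/3 ⇒ y_{West} = 28.4.
Then y_{East} = 67.5 − 0.5·28.4 = 53.3.
Total catch: 28.4 + 53.3 = 81.7.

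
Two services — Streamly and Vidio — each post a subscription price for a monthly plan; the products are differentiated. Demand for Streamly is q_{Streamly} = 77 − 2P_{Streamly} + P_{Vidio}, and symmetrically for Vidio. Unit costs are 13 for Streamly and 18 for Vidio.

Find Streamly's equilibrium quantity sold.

Streamly's profit: π = (P_{Streamly} − 13)(77 − 2P_{Streamly} + P_{Vidio}).
∂π/∂P_{Streamly} = 103 − 4P_{Streamly} + P_{Vidio} = 0 ⇒ P_{Streamly} = 25.75 + 0.25P_{Vidio}.
Similarly P_{Vidio} = 28.25 + 0.25P_{Streamly}.
Substituting the second reaction function into the first: P_{Streamly} = 25.75 + 0.25(28.25 + 0.25P_{Streamly}), which gives 0.9375P_{Streamly} = 32.8125 ⇒ P_{Streamly} = 35.
Then P_{Vidio} = 28.25 + 0.25·35 = 37.
q_{Streamly} = 77 − 2·35 + 37 = 44.

44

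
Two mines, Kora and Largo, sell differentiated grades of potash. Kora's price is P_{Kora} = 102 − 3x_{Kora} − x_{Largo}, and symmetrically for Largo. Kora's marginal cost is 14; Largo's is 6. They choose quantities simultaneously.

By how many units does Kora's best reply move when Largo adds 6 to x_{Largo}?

Mine Kora's profit: π = x_{Kora}(102 − 3x_{Kora} − x_{Largo}) − 14x_{Kora}.
∂π/∂x_{Kora} = 88 − 6x_{Kora} − x_{Largo} = 0 ⇒ x_{Kora} = 44/3 − (1/6)x_{Largo}.
The reaction-function slope is −1/6, so a 6-unit rise in x_{Largo} moves x_{Kora} by −1/6 × 6 = −1. Kora's best response falls — the actions are strategic substitutes.

-1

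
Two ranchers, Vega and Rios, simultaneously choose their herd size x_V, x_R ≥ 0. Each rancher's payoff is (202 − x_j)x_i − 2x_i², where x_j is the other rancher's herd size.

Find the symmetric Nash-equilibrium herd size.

Vega's payoff is (202 − x_R)x_V − 2x_V².
∂π/∂x_V = 202 − x_R − 4x_V = 0, so x_V = 50.5 − 0.25x_R.
By symmetry x_R = x_V; substituting into the reaction function, 1.25x_V = 50.5 and x_V = 40.4.

40.4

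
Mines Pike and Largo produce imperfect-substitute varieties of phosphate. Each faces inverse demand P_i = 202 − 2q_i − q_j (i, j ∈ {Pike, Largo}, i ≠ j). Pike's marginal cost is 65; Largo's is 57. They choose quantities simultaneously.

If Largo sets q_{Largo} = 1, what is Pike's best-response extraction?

Mine Pike's profit: π = q_{Pike}(202 − 2q_{Pike} − q_{Largo}) − 65q_{Pike}.
∂π/∂q_{Pike} = 137 − 4q_{Pike} − q_{Largo} = 0 ⇒ q_{Pike} = 34.25 − 0.25q_{Largo}.
At q_{Largo} = 1: q_{Pike} = 34.25 − 0.25·1 = 34.

34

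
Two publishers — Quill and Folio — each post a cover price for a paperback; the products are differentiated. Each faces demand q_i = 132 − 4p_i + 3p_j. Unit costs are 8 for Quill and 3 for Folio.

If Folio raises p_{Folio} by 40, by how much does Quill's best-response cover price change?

Quill's profit: π = (p_{Quill} − 8)(132 − 4p_{Quill} + 3p_{Folio}).
∂π/∂p_{Quill} = 164 − 8p_{Quill} + 3p_{Folio} = 0 ⇒ p_{Quill} = 20.5 + 0.375p_{Folio}.
The reaction-function slope is 0.375, so a 40-unit rise in p_{Folio} moves p_{Quill} by 0.375 × 40 = 15. Quill's best response rises — the actions are strategic complements.

15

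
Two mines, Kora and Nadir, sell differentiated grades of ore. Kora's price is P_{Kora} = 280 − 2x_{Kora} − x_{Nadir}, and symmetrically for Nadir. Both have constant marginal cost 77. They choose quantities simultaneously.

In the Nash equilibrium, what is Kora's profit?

Mine Kora's profit: π = x_{Kora}(280 − 2x_{Kora} − x_{Nadir}) − 77x_{Kora}.
∂π/∂x_{Kora} = 203 − 4x_{Kora} − x_{Nadir} = 0 ⇒ x_{Kora} = 50.75 − 0.25x_{Nadir}.
Setting x_{Kora} = x_{Nadir} in the reaction function: x_{Kora} = 50.75 − 0.25x_{Kora}, so x_{Kora} = 50.75 / 1.25 = 40.6.
P_{Kora} = 280 − 2·40.6 − 40.6 = 158.2.
Profit = (158.2 − 77)·40.6 = 3296.72.

3296.72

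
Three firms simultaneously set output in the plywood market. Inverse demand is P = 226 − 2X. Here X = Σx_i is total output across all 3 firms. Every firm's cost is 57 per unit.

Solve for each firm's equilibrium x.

21.125

A representative firm's profit is π_i = x_i(226 − 2X) − 57x_i, with X = x_i + Σ_{j≠i} x_j.
First-order condition: 169 − 4x_i − 2Σ_{j≠i} x_j = 0.
In a symmetric equilibrium every firm chooses the same x, so Σ_{j≠i} x_j = 2x. The condition becomes 169 − 8x = 0, giving x = 169/8 = 21.125.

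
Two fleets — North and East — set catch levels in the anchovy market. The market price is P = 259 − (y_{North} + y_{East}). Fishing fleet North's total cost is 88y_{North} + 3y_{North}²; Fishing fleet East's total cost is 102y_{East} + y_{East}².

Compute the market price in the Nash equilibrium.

Fishing fleet North's profit: π = y_{North}(259 − (y_{North} + y_{East})) − 88y_{North} − 3y_{North}².
∂π/∂y_{North} = 171 − 8y_{North} − y_{East} = 0, so y_{North} = 21.375 − 0.125y_{East}.
For East: ∂π/∂y_{East} = 157 − 4y_{East} − y_{North} = 0 ⇒ y_{East} = 39.25 − 0.25y_{North}.
Substituting the second reaction function into the first: y_{North} = 21.375 − 0.125(39.25 − 0.25y_{North}), which gives (31/32)y_{North} = 527/32 ⇒ y_{North} = 17.
Then y_{East} = 39.25 − 0.25·17 = 35.
Equilibrium price: P = 259 − 52 = 207.

207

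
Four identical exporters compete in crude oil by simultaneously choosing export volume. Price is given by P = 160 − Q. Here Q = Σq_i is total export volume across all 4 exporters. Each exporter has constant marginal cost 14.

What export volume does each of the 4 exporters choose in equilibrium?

29.2

A representative exporter's profit is π_i = q_i(160 − Q) − 14q_i, with Q = q_i + Σ_{j≠i} q_j.
First-order condition: 146 − 2q_i − Σ_{j≠i} q_j = 0.
In a symmetric equilibrium every exporter chooses the same q, so Σ_{j≠i} q_j = 3q. The condition becomes 146 − 5q = 0, giving q = 146/5 = 29.2.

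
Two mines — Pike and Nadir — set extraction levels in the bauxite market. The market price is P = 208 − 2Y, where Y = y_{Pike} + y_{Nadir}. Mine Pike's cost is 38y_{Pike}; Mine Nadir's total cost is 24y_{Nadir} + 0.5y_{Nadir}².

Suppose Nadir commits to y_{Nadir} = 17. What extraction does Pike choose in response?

34

Mine Pike's profit: π = y_{Pike}(208 − 2(y_{Pike} + y_{Nadir})) − 38y_{Pike}.
∂π/∂y_{Pike} = 170 − 4y_{Pike} − 2y_{Nadir} = 0, so y_{Pike} = 42.5 − 0.5y_{Nadir}.
At y_{Nadir} = 17: y_{Pike} = 42.5 − 0.5·17 = 34.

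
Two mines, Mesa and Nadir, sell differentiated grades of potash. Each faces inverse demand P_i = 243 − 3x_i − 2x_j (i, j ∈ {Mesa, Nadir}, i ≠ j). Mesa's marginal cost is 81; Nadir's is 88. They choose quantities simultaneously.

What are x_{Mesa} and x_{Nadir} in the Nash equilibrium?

Mine Mesa's profit: π = x_{Mesa}(243 − 3x_{Mesa} − 2x_{Nadir}) − 81x_{Mesa}.
∂π/∂x_{Mesa} = 162 − 6x_{Mesa} − 2x_{Nadir} = 0 ⇒ x_{Mesa} = 27 − (1/3)x_{Nadir}.
Similarly x_{Nadir} = 155/6 − (1/3)x_{Mesa}.
Substituting the second reaction function into the first: x_{Mesa} = 27 − (1/3)(155/6 − (1/3)x_{Mesa}), which gives (8/9)x_{Mesa} = 331/18 ⇒ x_{Mesa} = 20.6875.
Then x_{Nadir} = 155/6 − (1/3)·20.6875 = 18.9375.

20.6875, 18.9375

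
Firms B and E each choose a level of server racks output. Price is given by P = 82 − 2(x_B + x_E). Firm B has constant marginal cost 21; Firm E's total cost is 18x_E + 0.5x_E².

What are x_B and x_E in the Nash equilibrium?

Firm B's profit: π = x_B(82 − 2(x_B + x_E)) − 21x_B.
∂π/∂x_B = 61 − 4x_B − 2x_E = 0, so x_B = 15.25 − 0.5x_E.
For E: ∂π/∂x_E = 64 − 5x_E − 2x_B = 0 ⇒ x_E = 12.8 − 0.4x_B.
Plugging x_E into B's best response: x_B = 15.25 − 0.5(12.8 − 0.4x_B) ⇒ 0.8x_B = 8.85, so x_B = 11.0625.
Then x_E = 12.8 − 0.4·11.0625 = 8.375.

11.0625, 8.375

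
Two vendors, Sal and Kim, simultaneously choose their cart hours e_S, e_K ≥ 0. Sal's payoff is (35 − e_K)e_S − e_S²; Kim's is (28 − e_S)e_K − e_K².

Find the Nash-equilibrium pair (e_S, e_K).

14, 7

Expanding Sal's payoff: 35e_S − e_Ke_S − e_S².
∂π/∂e_S = 35 − e_K − 2e_S = 0, so e_S = 17.5 − 0.5e_K.
Likewise for Kim: e_K = 14 − 0.5e_S.
Plugging e_K into Sal's best response: e_S = 17.5 − 0.5(14 − 0.5e_S) ⇒ 0.75e_S = 10.5, so e_S = 14.
Then e_K = 14 − 0.5·14 = 7.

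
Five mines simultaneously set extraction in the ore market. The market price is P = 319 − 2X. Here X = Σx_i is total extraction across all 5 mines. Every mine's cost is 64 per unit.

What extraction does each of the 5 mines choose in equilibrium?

A representative mine's profit is π_i = x_i(319 − 2X) − 64x_i, with X = x_i + Σ_{j≠i} x_j.
First-order condition: 255 − 4x_i − 2Σ_{j≠i} x_j = 0.
With identical mines, set every x_j = x: then 255 − 4x − 8x = 0, i.e. x = 255/12 = 21.25.

21.25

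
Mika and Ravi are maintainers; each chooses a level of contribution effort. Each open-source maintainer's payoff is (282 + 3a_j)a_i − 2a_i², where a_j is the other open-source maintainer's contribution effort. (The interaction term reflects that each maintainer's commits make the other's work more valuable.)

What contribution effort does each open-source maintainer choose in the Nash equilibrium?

282

Mika's payoff is (282 + 3a_R)a_M − 2a_M².
∂π/∂a_M = 282 + 3a_R − 4a_M = 0, so a_M = 70.5 + 0.75a_R.
By symmetry a_R = a_M; substituting into the reaction function, 0.25a_M = 70.5 and a_M = 282.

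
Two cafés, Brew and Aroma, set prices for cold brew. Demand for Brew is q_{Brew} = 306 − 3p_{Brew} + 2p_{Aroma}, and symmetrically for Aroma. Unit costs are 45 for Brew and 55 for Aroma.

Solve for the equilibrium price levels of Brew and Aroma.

Brew's profit: π = (p_{Brew} − 45)(306 − 3p_{Brew} + 2p_{Aroma}).
∂π/∂p_{Brew} = 441 − 6p_{Brew} + 2p_{Aroma} = 0 ⇒ p_{Brew} = 73.5 + (1/3)p_{Aroma}.
Similarly p_{Aroma} = 78.5 + (1/3)p_{Brew}.
Solving the two reaction functions simultaneously: (1 − (1/3)(1/3))p_{Brew} = 73.5 + (1/3)·78.5, so (8/9)p_{Brew} = 299/3 and p_{Brew} = 112.125.
Then p_{Aroma} = 78.5 + (1/3)·112.125 = 115.875.

112.125, 115.875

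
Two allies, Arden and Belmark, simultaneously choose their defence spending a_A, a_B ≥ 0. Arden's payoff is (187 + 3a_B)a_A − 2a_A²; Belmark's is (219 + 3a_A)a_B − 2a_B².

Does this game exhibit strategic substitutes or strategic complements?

Expanding Arden's payoff: 187a_A + 3a_Ba_A − 2a_A².
∂π/∂a_A = 187 + 3a_B − 4a_A = 0, so a_A = 46.75 + 0.75a_B.
The best-response slope da_A/da_B = 0.75 > 0: the reaction function is upward-sloping, so the choices are strategic complements.

strategic complements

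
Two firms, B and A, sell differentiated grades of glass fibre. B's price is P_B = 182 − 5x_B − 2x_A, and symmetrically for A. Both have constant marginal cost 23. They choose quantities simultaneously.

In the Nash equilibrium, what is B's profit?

Firm B's profit: π = x_B(182 − 5x_B − 2x_A) − 23x_B.
∂π/∂x_B = 159 − 10x_B − 2x_A = 0 ⇒ x_B = 15.9 − 0.2x_A.
The game is symmetric, so in equilibrium x_A = x_B: the reaction function gives 1.2x_B = 15.9, hence x_B = 13.25.
P_B = 182 − 5·13.25 − 2·13.25 = 89.25.
Profit = (89.25 − 23)·13.25 = 877.8125.

877.8125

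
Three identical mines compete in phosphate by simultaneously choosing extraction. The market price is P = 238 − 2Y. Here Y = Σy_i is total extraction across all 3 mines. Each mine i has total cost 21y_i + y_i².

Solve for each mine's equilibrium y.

21.7

A representative mine's profit is π_i = y_i(238 − 2Y) − 21y_i − y_i², with Y = y_i + Σ_{j≠i} y_j.
First-order condition: 217 − 6y_i − 2Σ_{j≠i} y_j = 0.
With identical mines, set every y_j = y: then 217 − 6y − 4y = 0, i.e. y = 217/10 = 21.7.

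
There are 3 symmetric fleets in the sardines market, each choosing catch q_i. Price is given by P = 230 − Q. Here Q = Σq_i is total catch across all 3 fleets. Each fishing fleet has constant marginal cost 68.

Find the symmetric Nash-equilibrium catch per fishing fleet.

40.5

A representative fishing fleet's profit is π_i = q_i(230 − Q) − 68q_i, with Q = q_i + Σ_{j≠i} q_j.
First-order condition: 162 − 2q_i − Σ_{j≠i} q_j = 0.
With identical fishing fleets, set every q_j = q: then 162 − 2q − 2q = 0, i.e. q = 162/4 = 40.5.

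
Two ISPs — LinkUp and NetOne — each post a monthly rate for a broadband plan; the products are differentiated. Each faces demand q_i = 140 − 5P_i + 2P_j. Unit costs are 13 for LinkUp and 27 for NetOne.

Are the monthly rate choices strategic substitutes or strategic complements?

LinkUp's profit: π = (P_{LinkUp} − 13)(140 − 5P_{LinkUp} + 2P_{NetOne}).
∂π/∂P_{LinkUp} = 205 − 10P_{LinkUp} + 2P_{NetOne} = 0 ⇒ P_{LinkUp} = 20.5 + 0.2P_{NetOne}.
The best-response slope dP_{LinkUp}/dP_{NetOne} = 0.2 > 0: the reaction function is upward-sloping, so the choices are strategic complements.

strategic complements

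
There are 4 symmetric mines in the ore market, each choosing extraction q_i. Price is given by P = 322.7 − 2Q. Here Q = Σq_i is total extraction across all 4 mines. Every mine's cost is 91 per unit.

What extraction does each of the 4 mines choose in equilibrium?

23.17

A representative mine's profit is π_i = q_i(322.7 − 2Q) − 91q_i, with Q = q_i + Σ_{j≠i} q_j.
First-order condition: 231.7 − 4q_i − 2Σ_{j≠i} q_j = 0.
In a symmetric equilibrium every mine chooses the same q, so Σ_{j≠i} q_j = 3q. The condition becomes 231.7 − 10q = 0, giving q = 231.7/10 = 23.17.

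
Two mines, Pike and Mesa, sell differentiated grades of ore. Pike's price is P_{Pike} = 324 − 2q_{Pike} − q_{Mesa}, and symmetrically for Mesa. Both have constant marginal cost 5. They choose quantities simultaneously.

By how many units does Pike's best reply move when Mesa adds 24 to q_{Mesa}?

-6

Mine Pike's profit: π = q_{Pike}(324 − 2q_{Pike} − q_{Mesa}) − 5q_{Pike}.
∂π/∂q_{Pike} = 319 − 4q_{Pike} − q_{Mesa} = 0 ⇒ q_{Pike} = 79.75 − 0.25q_{Mesa}.
The reaction-function slope is −0.25, so a 24-unit rise in q_{Mesa} moves q_{Pike} by −0.25 × 24 = −6. Pike's best response falls — the actions are strategic substitutes.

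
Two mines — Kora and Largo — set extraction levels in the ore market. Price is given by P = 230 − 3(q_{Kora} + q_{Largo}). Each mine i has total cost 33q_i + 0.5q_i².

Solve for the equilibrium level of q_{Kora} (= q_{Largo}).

Mine Kora's profit: π = q_{Kora}(230 − 3(q_{Kora} + q_{Largo})) − 33q_{Kora} − 0.5q_{Kora}².
∂π/∂q_{Kora} = 197 − 7q_{Kora} − 3q_{Largo} = 0, so q_{Kora} = 197/7 − (3/7)q_{Largo}.
The game is symmetric, so in equilibrium q_{Largo} = q_{Kora}: the reaction function gives (10/7)q_{Kora} = 197/7, hence q_{Kora} = 19.7.

19.7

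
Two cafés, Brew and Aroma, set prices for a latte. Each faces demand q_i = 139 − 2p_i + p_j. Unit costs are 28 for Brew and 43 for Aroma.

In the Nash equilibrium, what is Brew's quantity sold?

Brew's profit: π = (p_{Brew} − 28)(139 − 2p_{Brew} + p_{Aroma}).
∂π/∂p_{Brew} = 195 − 4p_{Brew} + p_{Aroma} = 0 ⇒ p_{Brew} = 48.75 + 0.25p_{Aroma}.
Similarly p_{Aroma} = 56.25 + 0.25p_{Brew}.
Solving the two reaction functions simultaneously: (1 − (0.25)(0.25))p_{Brew} = 48.75 + 0.25·56.25, so 0.9375p_{Brew} = 62.8125 and p_{Brew} = 67.
Then p_{Aroma} = 56.25 + 0.25·67 = 73.
q_{Brew} = 139 − 2·67 + 73 = 78.

78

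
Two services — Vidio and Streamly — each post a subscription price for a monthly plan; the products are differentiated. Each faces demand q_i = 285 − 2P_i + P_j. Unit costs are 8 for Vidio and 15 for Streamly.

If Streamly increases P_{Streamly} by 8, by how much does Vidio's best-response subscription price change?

Vidio's profit: π = (P_{Vidio} − 8)(285 − 2P_{Vidio} + P_{Streamly}).
∂π/∂P_{Vidio} = 301 − 4P_{Vidio} + P_{Streamly} = 0 ⇒ P_{Vidio} = 75.25 + 0.25P_{Streamly}.
The reaction-function slope is 0.25, so an 8-unit rise in P_{Streamly} moves P_{Vidio} by 0.25 × 8 = 2. Vidio's best response rises — the actions are strategic complements.

2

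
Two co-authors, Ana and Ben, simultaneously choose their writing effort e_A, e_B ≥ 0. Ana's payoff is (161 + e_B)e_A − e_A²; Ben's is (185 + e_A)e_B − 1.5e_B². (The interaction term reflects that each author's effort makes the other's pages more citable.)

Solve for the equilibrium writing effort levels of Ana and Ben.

133.6, 106.2

Expanding Ana's payoff: 161e_A + e_Be_A − e_A².
∂π/∂e_A = 161 + e_B − 2e_A = 0, so e_A = 80.5 + 0.5e_B.
Likewise for Ben: e_B = 185/3 + (1/3)e_A.
Substituting the second reaction function into the first: e_A = 80.5 + 0.5(185/3 + (1/3)e_A), which gives (5/6)e_A = 334/3 ⇒ e_A = 133.6.
Then e_B = 185/3 + (1/3)·133.6 = 106.2.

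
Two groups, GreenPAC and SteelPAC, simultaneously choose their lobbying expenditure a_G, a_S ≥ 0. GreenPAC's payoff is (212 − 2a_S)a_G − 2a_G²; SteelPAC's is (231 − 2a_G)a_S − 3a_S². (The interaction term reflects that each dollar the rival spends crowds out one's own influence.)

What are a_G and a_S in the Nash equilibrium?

Expanding GreenPAC's payoff: 212a_G − 2a_Sa_G − 2a_G².
∂π/∂a_G = 212 − 2a_S − 4a_G = 0, so a_G = 53 − 0.5a_S.
Likewise for SteelPAC: a_S = 38.5 − (1/3)a_G.
Solving the two reaction functions simultaneously: (1 − (−0.5)(−1/3))a_G = 53 − 0.5·38.5, so (5/6)a_G = 33.75 and a_G = 40.5.
Then a_S = 38.5 − (1/3)·40.5 = 25.

40.5, 25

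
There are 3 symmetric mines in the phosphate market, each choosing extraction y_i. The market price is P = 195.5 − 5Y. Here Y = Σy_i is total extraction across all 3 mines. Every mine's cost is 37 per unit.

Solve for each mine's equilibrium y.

7.925

A representative mine's profit is π_i = y_i(195.5 − 5Y) − 37y_i, with Y = y_i + Σ_{j≠i} y_j.
First-order condition: 158.5 − 10y_i − 5Σ_{j≠i} y_j = 0.
Imposing symmetry (y_j = y for all j) turns Σ_{j≠i} y_j into 2y, so 158.5 = 20y and y = 7.925.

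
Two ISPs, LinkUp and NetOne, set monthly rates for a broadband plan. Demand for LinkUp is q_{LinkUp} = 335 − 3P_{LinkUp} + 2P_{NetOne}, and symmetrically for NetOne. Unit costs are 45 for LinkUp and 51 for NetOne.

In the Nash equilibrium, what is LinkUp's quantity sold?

220.875

LinkUp's profit: π = (P_{LinkUp} − 45)(335 − 3P_{LinkUp} + 2P_{NetOne}).
∂π/∂P_{LinkUp} = 470 − 6P_{LinkUp} + 2P_{NetOne} = 0 ⇒ P_{LinkUp} = 235/3 + (1/3)P_{NetOne}.
Similarly P_{NetOne} = 244/3 + (1/3)P_{LinkUp}.
Plugging P_{NetOne} into LinkUp's best response: P_{LinkUp} = 235/3 + (1/3)(244/3 + (1/3)P_{LinkUp}) ⇒ (8/9)P_{LinkUp} = 949/9, so P_{LinkUp} = 118.625.
Then P_{NetOne} = 244/3 + (1/3)·118.625 = 120.875.
q_{LinkUp} = 335 − 3·118.625 + 2·120.875 = 220.875.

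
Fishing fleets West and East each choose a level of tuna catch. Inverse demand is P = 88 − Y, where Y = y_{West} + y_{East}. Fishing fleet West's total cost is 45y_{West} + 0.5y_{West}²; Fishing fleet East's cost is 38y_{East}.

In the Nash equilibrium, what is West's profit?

Fishing fleet West's profit: π = y_{West}(88 − (y_{West} + y_{East})) − 45y_{West} − 0.5y_{West}².
∂π/∂y_{West} = 43 − 3y_{West} − y_{East} = 0, so y_{West} = 43/3 − (1/3)y_{East}.
For East: ∂π/∂y_{East} = 50 − 2y_{East} − y_{West} = 0 ⇒ y_{East} = 25 − 0.5y_{West}.
Solving the two reaction functions simultaneously: (1 − (−1/3)(−0.5))y_{West} = 43/3 − (1/3)·25, so (5/6)y_{West} = 6 and y_{West} = 7.2.
Then y_{East} = 25 − 0.5·7.2 = 21.4.
Price P = 88 − 28.6 = 59.4.
West's profit: (59.4 − 45)·7.2 − 0.5(7.2)² = 77.76.

77.76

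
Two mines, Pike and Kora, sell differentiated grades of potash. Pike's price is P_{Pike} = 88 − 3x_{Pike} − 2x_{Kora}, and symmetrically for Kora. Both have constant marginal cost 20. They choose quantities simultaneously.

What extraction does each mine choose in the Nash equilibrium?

8.5

Mine Pike's profit: π = x_{Pike}(88 − 3x_{Pike} − 2x_{Kora}) − 20x_{Pike}.
∂π/∂x_{Pike} = 68 − 6x_{Pike} − 2x_{Kora} = 0 ⇒ x_{Pike} = 34/3 − (1/3)x_{Kora}.
The game is symmetric, so in equilibrium x_{Kora} = x_{Pike}: the reaction function gives (4/3)x_{Pike} = 34/3, hence x_{Pike} = 8.5.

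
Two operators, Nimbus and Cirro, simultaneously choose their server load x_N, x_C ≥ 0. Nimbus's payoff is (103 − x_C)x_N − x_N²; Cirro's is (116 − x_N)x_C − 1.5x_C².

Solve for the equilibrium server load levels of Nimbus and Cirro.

Expanding Nimbus's payoff: 103x_N − x_Cx_N − x_N².
∂π/∂x_N = 103 − x_C − 2x_N = 0, so x_N = 51.5 − 0.5x_C.
Likewise for Cirro: x_C = 116/3 − (1/3)x_N.
Plugging x_C into Nimbus's best response: x_N = 51.5 − 0.5(116/3 − (1/3)x_N) ⇒ (5/6)x_N = 193/6, so x_N = 38.6.
Then x_C = 116/3 − (1/3)·38.6 = 25.8.

38.6, 25.8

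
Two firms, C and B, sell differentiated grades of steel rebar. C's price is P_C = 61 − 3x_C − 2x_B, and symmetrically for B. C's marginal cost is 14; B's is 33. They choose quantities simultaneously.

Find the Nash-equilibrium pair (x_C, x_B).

Firm C's profit: π = x_C(61 − 3x_C − 2x_B) − 14x_C.
∂π/∂x_C = 47 − 6x_C − 2x_B = 0 ⇒ x_C = 47/6 − (1/3)x_B.
Similarly x_B = 14/3 − (1/3)x_C.
Solving the two reaction functions simultaneously: (1 − (−1/3)(−1/3))x_C = 47/6 − (1/3)·(14/3), so (8/9)x_C = 113/18 and x_C = 7.0625.
Then x_B = 14/3 − (1/3)·7.0625 = 2.3125.

7.0625, 2.3125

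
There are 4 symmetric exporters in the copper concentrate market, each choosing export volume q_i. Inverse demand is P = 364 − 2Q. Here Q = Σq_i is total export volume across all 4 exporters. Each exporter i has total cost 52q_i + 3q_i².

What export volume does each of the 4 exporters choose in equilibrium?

A representative exporter's profit is π_i = q_i(364 − 2Q) − 52q_i − 3q_i², with Q = q_i + Σ_{j≠i} q_j.
First-order condition: 312 − 10q_i − 2Σ_{j≠i} q_j = 0.
Imposing symmetry (q_j = q for all j) turns Σ_{j≠i} q_j into 3q, so 312 = 16q and q = 19.5.

19.5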